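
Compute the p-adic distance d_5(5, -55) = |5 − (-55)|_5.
d_5(5, -55) = 1/5

Step 1 — x − y = 5 − (-55) = 60. Step 2 — v_5(60) = 1 (factor: 60 = (5^1 · 12); the sign does not affect v_p). Step 3 — |x − y|_5 = 5^{-1} = 1/5.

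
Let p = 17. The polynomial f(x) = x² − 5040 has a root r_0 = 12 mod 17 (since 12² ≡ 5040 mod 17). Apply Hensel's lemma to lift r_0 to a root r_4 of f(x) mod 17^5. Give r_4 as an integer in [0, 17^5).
r_4 = 111481 (mod 1419857)

Hensel's recurrence: r_{i+1} = r_i − f(r_i)·(f′(r_i))^{-1} mod 17^{i+2}, with f′(x) = 2x. Iterate:
  r_0 = 12 (mod 17)
  r_1 = 216 (mod 289)
  r_2 = 3395 (mod 4913)
  r_3 = 27960 (mod 83521)
  r_4 = 111481 (mod 1419857)
Final: r_4 = 111481, and one checks f(r_4) ≡ 0 mod 17^5.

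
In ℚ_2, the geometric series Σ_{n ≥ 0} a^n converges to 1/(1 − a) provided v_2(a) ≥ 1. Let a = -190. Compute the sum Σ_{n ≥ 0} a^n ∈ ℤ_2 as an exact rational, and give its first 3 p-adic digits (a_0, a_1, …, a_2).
Σ a^n = 1/(1 − a) = 1/191;  first 3 digits = (1, 1, 1)

v_2(a) = 1 ≥ 1, so the series converges in ℤ_2 to 1/(1 − a) = 1/(1 − (-190)) = 1/191. Expand this rational in ℤ_2: compute digits iteratively via d_i = x_i mod 2, x_{i+1} = (x_i − d_i)/2. The first 3 digits are (1, 1, 1).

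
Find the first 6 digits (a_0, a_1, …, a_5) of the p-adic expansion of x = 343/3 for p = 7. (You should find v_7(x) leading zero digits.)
(a_0, …, a_5) = (0, 0, 0, 5, 4, 4)

v_7(343/3) = 3, so a_0 = ... = a_2 = 0. Factor out: x = 7^3 · u with u = 1/3 a unit in ℤ_7. Expand u iteratively via a_{v+i} = u_i mod 7, u_{i+1} = (u_i − a_{v+i})/7:
  u_0 = 1/3;  a_3 = 5;  u_1 = (u_0 − 5)/7 = -2/3
  u_1 = -2/3;  a_4 = 4;  u_2 = (u_1 − 4)/7 = -2/3
  u_2 = -2/3;  a_5 = 4;  u_3 = (u_2 − 4)/7 = -2/3
Digits: (0, 0, 0, 5, 4, 4).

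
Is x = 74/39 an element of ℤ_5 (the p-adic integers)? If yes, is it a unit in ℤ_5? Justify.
x ∈ ℤ_5^× (unit); v_5(x) = 0

ℤ_5 = {x ∈ ℚ_5 : v_5(x) ≥ 0} and ℤ_5^× = {x ∈ ℤ_5 : v_5(x) = 0}. Here v_5(74/39) = v_5(num) − v_5(den) = 0; compare against these criteria.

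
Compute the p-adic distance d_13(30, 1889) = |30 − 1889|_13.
d_13(30, 1889) = 1/169

Step 1 — x − y = 30 − 1889 = -1859. Step 2 — v_13(-1859) = 2 (factor: -1859 = −(13^2 · 11); the sign does not affect v_p). Step 3 — |x − y|_13 = 13^{-2} = 1/169.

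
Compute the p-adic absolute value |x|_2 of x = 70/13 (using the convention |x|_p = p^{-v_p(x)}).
|70/13|_2 = 1/2

Step 1 — compute v_2(x) by factoring powers of 2 out of the numerator and denominator: v_2(70/13) = 1. Step 2 — apply |x|_p = p^{-v_p(x)} = 2^{-1} = 1/2.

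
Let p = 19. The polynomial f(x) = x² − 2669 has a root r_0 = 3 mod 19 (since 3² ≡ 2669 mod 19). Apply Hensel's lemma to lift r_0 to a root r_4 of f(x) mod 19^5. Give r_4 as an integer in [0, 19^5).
r_4 = 1682947 (mod 2476099)

Hensel's recurrence: r_{i+1} = r_i − f(r_i)·(f′(r_i))^{-1} mod 19^{i+2}, with f′(x) = 2x. Iterate:
  r_0 = 3 (mod 19)
  r_1 = 326 (mod 361)
  r_2 = 2492 (mod 6859)
  r_3 = 119095 (mod 130321)
  r_4 = 1682947 (mod 2476099)
Final: r_4 = 1682947, and one checks f(r_4) ≡ 0 mod 19^5.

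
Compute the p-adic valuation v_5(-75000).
v_5(-75000) = 5

v_5(n) is the largest exponent k such that 5^k divides n. Factor out: -75000 = -5^5 · 24. (Sign doesn't affect v_p.) So v_5(-75000) = 5.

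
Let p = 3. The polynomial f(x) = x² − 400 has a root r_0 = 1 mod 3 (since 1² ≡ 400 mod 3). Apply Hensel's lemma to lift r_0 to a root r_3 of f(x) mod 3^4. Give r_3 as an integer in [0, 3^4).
r_3 = 61 (mod 81)

Hensel's recurrence: r_{i+1} = r_i − f(r_i)·(f′(r_i))^{-1} mod 3^{i+2}, with f′(x) = 2x. Iterate:
  r_0 = 1 (mod 3)
  r_1 = 7 (mod 9)
  r_2 = 7 (mod 27)
  r_3 = 61 (mod 81)
Final: r_3 = 61, and one checks f(r_3) ≡ 0 mod 3^4.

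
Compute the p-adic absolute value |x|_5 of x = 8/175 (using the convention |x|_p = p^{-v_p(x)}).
|8/175|_5 = 25

Step 1 — compute v_5(x) by factoring powers of 5 out of the numerator and denominator: v_5(8/175) = -2. Step 2 — apply |x|_p = p^{-v_p(x)} = 5^{2} = 25.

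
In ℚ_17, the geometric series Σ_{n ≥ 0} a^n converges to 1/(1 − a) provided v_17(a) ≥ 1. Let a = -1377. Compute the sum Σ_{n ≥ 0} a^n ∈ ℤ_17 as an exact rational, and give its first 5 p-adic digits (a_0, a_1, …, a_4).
Σ a^n = 1/(1 − a) = 1/1378;  first 5 digits = (1, 4, 11, 7, 8)

v_17(a) = 1 ≥ 1, so the series converges in ℤ_17 to 1/(1 − a) = 1/(1 − (-1377)) = 1/1378. Expand this rational in ℤ_17: compute digits iteratively via d_i = x_i mod 17, x_{i+1} = (x_i − d_i)/17. The first 5 digits are (1, 4, 11, 7, 8).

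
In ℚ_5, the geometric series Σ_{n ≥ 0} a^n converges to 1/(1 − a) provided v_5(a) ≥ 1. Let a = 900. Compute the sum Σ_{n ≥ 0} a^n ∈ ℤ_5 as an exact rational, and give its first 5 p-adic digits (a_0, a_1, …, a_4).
Σ a^n = 1/(1 − a) = -1/899;  first 5 digits = (1, 0, 1, 2, 2)

v_5(a) = 2 ≥ 1, so the series converges in ℤ_5 to 1/(1 − a) = 1/(1 − 900) = -1/899. Expand this rational in ℤ_5: compute digits iteratively via d_i = x_i mod 5, x_{i+1} = (x_i − d_i)/5. The first 5 digits are (1, 0, 1, 2, 2).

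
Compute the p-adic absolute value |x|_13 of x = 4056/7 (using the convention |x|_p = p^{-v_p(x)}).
|4056/7|_13 = 1/169

Step 1 — compute v_13(x) by factoring powers of 13 out of the numerator and denominator: v_13(4056/7) = 2. Step 2 — apply |x|_p = p^{-v_p(x)} = 13^{-2} = 1/169.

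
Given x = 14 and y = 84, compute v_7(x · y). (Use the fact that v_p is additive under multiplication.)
v_7(1176) = 2

v_p(x) = 1 (factor: 14 = 7^1 · 2); v_p(y) = 1 (factor: 84 = 7^1 · 12). Additivity: v_p(xy) = v_p(x) + v_p(y) = 1 + 1 = 2. (Direct check: xy = 1176 = 7^2 · (24).)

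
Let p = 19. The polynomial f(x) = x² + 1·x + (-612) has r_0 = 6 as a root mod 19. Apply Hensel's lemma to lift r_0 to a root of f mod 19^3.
r_2 = 5687 (mod 6859)

Hensel: r_{i+1} = r_i − f(r_i)·(f′(r_i))^{-1} mod 19^{i+2}, f′(x) = 2x + 1. Iterate:
  r_0 = 6 (mod 19)
  r_1 = 272 (mod 361)
  r_2 = 5687 (mod 6859)
Final: r = 5687 satisfies f(r) ≡ 0 mod 19^3.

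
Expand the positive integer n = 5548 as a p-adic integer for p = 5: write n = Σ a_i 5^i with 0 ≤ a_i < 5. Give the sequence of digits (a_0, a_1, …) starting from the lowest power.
(a_0, a_1, …) = (3, 4, 1, 4, 3, 1)

Repeated division by 5 gives the digits low-to-high: 5548 = 3 + 4·5^1 + 1·5^2 + 4·5^3 + 3·5^4 + 1·5^5. Digit sequence: (3, 4, 1, 4, 3, 1).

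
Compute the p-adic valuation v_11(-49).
v_11(-49) = 0

v_11(n) is the largest exponent k such that 11^k divides n. Factor out: -49 = -11^0 · 49. (Sign doesn't affect v_p.) So v_11(-49) = 0.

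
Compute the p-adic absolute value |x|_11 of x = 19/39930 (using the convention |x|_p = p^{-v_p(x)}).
|19/39930|_11 = 1331

Step 1 — compute v_11(x) by factoring powers of 11 out of the numerator and denominator: v_11(19/39930) = -3. Step 2 — apply |x|_p = p^{-v_p(x)} = 11^{3} = 1331.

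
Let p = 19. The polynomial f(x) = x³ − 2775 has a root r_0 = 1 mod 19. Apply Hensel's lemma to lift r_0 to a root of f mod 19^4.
r_3 = 111512 (mod 130321)

Hensel: r_{i+1} = r_i − f(r_i)/f′(r_i) mod 19^{i+2}, where f′(x) = 3x². Iterate:
  r_0 = 1 (mod 19)
  r_1 = 324 (mod 361)
  r_2 = 1768 (mod 6859)
  r_3 = 111512 (mod 130321)
Final: r = 111512 with f(r) ≡ 0 mod 19^4.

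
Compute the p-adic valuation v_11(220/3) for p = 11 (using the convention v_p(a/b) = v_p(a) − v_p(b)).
v_11(220/3) = 1

Factor powers of 11 from the numerator and denominator of the reduced fraction: 220 = 11^1 · 20 and 3 = 11^0 · 3. Apply v_p(a/b) = v_p(a) − v_p(b): v_11(220/3) = 1 − 0 = 1.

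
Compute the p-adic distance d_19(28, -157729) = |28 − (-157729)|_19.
d_19(28, -157729) = 1/6859

Step 1 — x − y = 28 − (-157729) = 157757. Step 2 — v_19(157757) = 3 (factor: 157757 = (19^3 · 23); the sign does not affect v_p). Step 3 — |x − y|_19 = 19^{-3} = 1/6859.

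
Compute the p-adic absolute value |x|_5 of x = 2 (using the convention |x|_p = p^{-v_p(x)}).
|2|_5 = 1

Step 1 — compute v_5(x) by factoring powers of 5 out of the numerator and denominator: v_5(2) = 0. Step 2 — apply |x|_p = p^{-v_p(x)} = 5^{0} = 1.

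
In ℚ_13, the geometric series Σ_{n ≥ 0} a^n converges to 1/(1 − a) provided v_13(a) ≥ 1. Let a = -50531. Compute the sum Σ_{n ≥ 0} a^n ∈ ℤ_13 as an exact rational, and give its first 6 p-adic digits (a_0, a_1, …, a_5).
Σ a^n = 1/(1 − a) = 1/50532;  first 6 digits = (1, 0, 0, 3, 11, 12)

v_13(a) = 3 ≥ 1, so the series converges in ℤ_13 to 1/(1 − a) = 1/(1 − (-50531)) = 1/50532. Expand this rational in ℤ_13: compute digits iteratively via d_i = x_i mod 13, x_{i+1} = (x_i − d_i)/13. The first 6 digits are (1, 0, 0, 3, 11, 12).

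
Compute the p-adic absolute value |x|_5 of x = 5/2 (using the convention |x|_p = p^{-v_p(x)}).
|5/2|_5 = 1/5

Step 1 — compute v_5(x) by factoring powers of 5 out of the numerator and denominator: v_5(5/2) = 1. Step 2 — apply |x|_p = p^{-v_p(x)} = 5^{-1} = 1/5.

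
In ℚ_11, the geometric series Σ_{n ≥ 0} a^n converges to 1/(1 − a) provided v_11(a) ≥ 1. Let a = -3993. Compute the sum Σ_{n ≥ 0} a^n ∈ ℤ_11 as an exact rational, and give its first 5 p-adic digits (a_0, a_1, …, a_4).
Σ a^n = 1/(1 − a) = 1/3994;  first 5 digits = (1, 0, 0, 8, 10)

v_11(a) = 3 ≥ 1, so the series converges in ℤ_11 to 1/(1 − a) = 1/(1 − (-3993)) = 1/3994. Expand this rational in ℤ_11: compute digits iteratively via d_i = x_i mod 11, x_{i+1} = (x_i − d_i)/11. The first 5 digits are (1, 0, 0, 8, 10).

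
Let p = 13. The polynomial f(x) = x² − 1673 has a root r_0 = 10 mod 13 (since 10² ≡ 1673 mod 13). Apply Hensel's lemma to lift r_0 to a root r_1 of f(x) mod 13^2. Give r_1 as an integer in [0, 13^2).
r_1 = 114 (mod 169)

Hensel's recurrence: r_{i+1} = r_i − f(r_i)·(f′(r_i))^{-1} mod 13^{i+2}, with f′(x) = 2x. Iterate:
  r_0 = 10 (mod 13)
  r_1 = 114 (mod 169)
Final: r_1 = 114, and one checks f(r_1) ≡ 0 mod 13^2.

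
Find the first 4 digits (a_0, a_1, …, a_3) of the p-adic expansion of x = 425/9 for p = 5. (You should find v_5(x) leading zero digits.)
(a_0, …, a_3) = (0, 0, 3, 2)

v_5(425/9) = 2, so a_0 = ... = a_1 = 0. Factor out: x = 5^2 · u with u = 17/9 a unit in ℤ_5. Expand u iteratively via a_{v+i} = u_i mod 5, u_{i+1} = (u_i − a_{v+i})/5:
  u_0 = 17/9;  a_2 = 3;  u_1 = (u_0 − 3)/5 = -2/9
  u_1 = -2/9;  a_3 = 2;  u_2 = (u_1 − 2)/5 = -4/9
Digits: (0, 0, 3, 2).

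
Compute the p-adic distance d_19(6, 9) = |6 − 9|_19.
d_19(6, 9) = 1

Step 1 — x − y = 6 − 9 = -3. Step 2 — v_19(-3) = 0 (factor: -3 = −(19^0 · 3); the sign does not affect v_p). Step 3 — |x − y|_19 = 19^{0} = 1.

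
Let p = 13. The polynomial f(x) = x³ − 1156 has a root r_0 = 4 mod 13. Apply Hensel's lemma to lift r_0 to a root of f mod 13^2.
r_1 = 69 (mod 169)

Hensel: r_{i+1} = r_i − f(r_i)/f′(r_i) mod 13^{i+2}, where f′(x) = 3x². Iterate:
  r_0 = 4 (mod 13)
  r_1 = 69 (mod 169)
Final: r = 69 with f(r) ≡ 0 mod 13^2.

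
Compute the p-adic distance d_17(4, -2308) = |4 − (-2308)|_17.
d_17(4, -2308) = 1/289

Step 1 — x − y = 4 − (-2308) = 2312. Step 2 — v_17(2312) = 2 (factor: 2312 = (17^2 · 8); the sign does not affect v_p). Step 3 — |x − y|_17 = 17^{-2} = 1/289.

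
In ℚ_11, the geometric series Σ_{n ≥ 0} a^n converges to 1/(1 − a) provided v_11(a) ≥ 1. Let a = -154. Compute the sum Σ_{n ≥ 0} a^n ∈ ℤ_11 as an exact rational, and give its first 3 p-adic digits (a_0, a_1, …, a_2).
Σ a^n = 1/(1 − a) = 1/155;  first 3 digits = (1, 8, 7)

v_11(a) = 1 ≥ 1, so the series converges in ℤ_11 to 1/(1 − a) = 1/(1 − (-154)) = 1/155. Expand this rational in ℤ_11: compute digits iteratively via d_i = x_i mod 11, x_{i+1} = (x_i − d_i)/11. The first 3 digits are (1, 8, 7).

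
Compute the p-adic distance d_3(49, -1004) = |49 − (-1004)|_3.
d_3(49, -1004) = 1/81

Step 1 — x − y = 49 − (-1004) = 1053. Step 2 — v_3(1053) = 4 (factor: 1053 = (3^4 · 13); the sign does not affect v_p). Step 3 — |x − y|_3 = 3^{-4} = 1/81.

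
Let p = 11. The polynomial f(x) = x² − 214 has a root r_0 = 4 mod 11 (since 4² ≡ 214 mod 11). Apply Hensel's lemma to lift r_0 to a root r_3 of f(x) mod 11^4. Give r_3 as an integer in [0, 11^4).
r_3 = 1148 (mod 14641)

Hensel's recurrence: r_{i+1} = r_i − f(r_i)·(f′(r_i))^{-1} mod 11^{i+2}, with f′(x) = 2x. Iterate:
  r_0 = 4 (mod 11)
  r_1 = 59 (mod 121)
  r_2 = 1148 (mod 1331)
  r_3 = 1148 (mod 14641)
Final: r_3 = 1148, and one checks f(r_3) ≡ 0 mod 11^4.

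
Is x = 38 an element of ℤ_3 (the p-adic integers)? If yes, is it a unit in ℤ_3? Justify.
x ∈ ℤ_3^× (unit); v_3(x) = 0

ℤ_3 = {x ∈ ℚ_3 : v_3(x) ≥ 0} and ℤ_3^× = {x ∈ ℤ_3 : v_3(x) = 0}. Here v_3(38) = v_3(num) − v_3(den) = 0; compare against these criteria.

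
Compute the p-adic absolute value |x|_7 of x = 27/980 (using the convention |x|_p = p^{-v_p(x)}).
|27/980|_7 = 49

Step 1 — compute v_7(x) by factoring powers of 7 out of the numerator and denominator: v_7(27/980) = -2. Step 2 — apply |x|_p = p^{-v_p(x)} = 7^{2} = 49.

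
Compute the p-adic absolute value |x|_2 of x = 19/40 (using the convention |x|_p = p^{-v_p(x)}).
|19/40|_2 = 8

Step 1 — compute v_2(x) by factoring powers of 2 out of the numerator and denominator: v_2(19/40) = -3. Step 2 — apply |x|_p = p^{-v_p(x)} = 2^{3} = 8.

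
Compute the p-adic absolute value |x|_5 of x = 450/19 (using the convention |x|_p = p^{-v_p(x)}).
|450/19|_5 = 1/25

Step 1 — compute v_5(x) by factoring powers of 5 out of the numerator and denominator: v_5(450/19) = 2. Step 2 — apply |x|_p = p^{-v_p(x)} = 5^{-2} = 1/25.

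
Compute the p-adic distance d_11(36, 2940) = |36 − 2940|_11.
d_11(36, 2940) = 1/121

Step 1 — x − y = 36 − 2940 = -2904. Step 2 — v_11(-2904) = 2 (factor: -2904 = −(11^2 · 24); the sign does not affect v_p). Step 3 — |x − y|_11 = 11^{-2} = 1/121.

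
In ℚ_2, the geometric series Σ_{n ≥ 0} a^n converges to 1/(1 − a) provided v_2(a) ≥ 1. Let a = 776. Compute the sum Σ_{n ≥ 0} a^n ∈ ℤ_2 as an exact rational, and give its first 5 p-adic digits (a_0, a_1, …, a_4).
Σ a^n = 1/(1 − a) = -1/775;  first 5 digits = (1, 0, 0, 1, 0)

v_2(a) = 3 ≥ 1, so the series converges in ℤ_2 to 1/(1 − a) = 1/(1 − 776) = -1/775. Expand this rational in ℤ_2: compute digits iteratively via d_i = x_i mod 2, x_{i+1} = (x_i − d_i)/2. The first 5 digits are (1, 0, 0, 1, 0).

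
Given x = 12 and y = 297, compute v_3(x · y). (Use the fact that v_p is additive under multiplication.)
v_3(3564) = 4

v_p(x) = 1 (factor: 12 = 3^1 · 4); v_p(y) = 3 (factor: 297 = 3^3 · 11). Additivity: v_p(xy) = v_p(x) + v_p(y) = 1 + 3 = 4. (Direct check: xy = 3564 = 3^4 · (44).)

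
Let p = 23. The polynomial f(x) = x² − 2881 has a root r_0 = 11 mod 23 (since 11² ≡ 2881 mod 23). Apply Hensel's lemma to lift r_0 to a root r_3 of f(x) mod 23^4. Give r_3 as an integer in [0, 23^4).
r_3 = 44332 (mod 279841)

Hensel's recurrence: r_{i+1} = r_i − f(r_i)·(f′(r_i))^{-1} mod 23^{i+2}, with f′(x) = 2x. Iterate:
  r_0 = 11 (mod 23)
  r_1 = 425 (mod 529)
  r_2 = 7831 (mod 12167)
  r_3 = 44332 (mod 279841)
Final: r_3 = 44332, and one checks f(r_3) ≡ 0 mod 23^4.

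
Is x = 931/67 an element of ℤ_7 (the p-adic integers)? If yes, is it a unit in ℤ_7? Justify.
x ∈ ℤ_7 but not a unit; v_7(x) = 2 > 0

ℤ_7 = {x ∈ ℚ_7 : v_7(x) ≥ 0} and ℤ_7^× = {x ∈ ℤ_7 : v_7(x) = 0}. Here v_7(931/67) = v_7(num) − v_7(den) = 2; compare against these criteria.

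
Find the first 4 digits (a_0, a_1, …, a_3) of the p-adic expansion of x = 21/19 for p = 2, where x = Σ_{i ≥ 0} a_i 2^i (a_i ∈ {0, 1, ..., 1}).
(a_0, …, a_3) = (1, 1, 1, 0)

v_2(21/19) = 0 (numerator and denominator both coprime to 2), so x ∈ ℤ_2^×. Compute digits iteratively via a_i = x_i mod 2, x_{i+1} = (x_i − a_i)/2, with x_0 = x:
  x_0 = 21/19;  a_0 = 1;  x_1 = (x_0 − 1)/2 = 1/19
  x_1 = 1/19;  a_1 = 1;  x_2 = (x_1 − 1)/2 = -9/19
  x_2 = -9/19;  a_2 = 1;  x_3 = (x_2 − 1)/2 = -14/19
  x_3 = -14/19;  a_3 = 0;  x_4 = (x_3 − 0)/2 = -7/19
Digits: (1, 1, 1, 0).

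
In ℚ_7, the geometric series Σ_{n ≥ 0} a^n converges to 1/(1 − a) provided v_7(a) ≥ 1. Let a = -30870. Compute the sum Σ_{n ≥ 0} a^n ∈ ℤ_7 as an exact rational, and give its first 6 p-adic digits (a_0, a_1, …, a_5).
Σ a^n = 1/(1 − a) = 1/30871;  first 6 digits = (1, 0, 0, 1, 1, 5)

v_7(a) = 3 ≥ 1, so the series converges in ℤ_7 to 1/(1 − a) = 1/(1 − (-30870)) = 1/30871. Expand this rational in ℤ_7: compute digits iteratively via d_i = x_i mod 7, x_{i+1} = (x_i − d_i)/7. The first 6 digits are (1, 0, 0, 1, 1, 5).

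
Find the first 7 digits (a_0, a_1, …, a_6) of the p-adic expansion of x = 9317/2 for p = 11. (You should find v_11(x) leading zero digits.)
(a_0, …, a_6) = (0, 0, 0, 9, 5, 5, 5)

v_11(9317/2) = 3, so a_0 = ... = a_2 = 0. Factor out: x = 11^3 · u with u = 7/2 a unit in ℤ_11. Expand u iteratively via a_{v+i} = u_i mod 11, u_{i+1} = (u_i − a_{v+i})/11:
  u_0 = 7/2;  a_3 = 9;  u_1 = (u_0 − 9)/11 = -1/2
  u_1 = -1/2;  a_4 = 5;  u_2 = (u_1 − 5)/11 = -1/2
  u_2 = -1/2;  a_5 = 5;  u_3 = (u_2 − 5)/11 = -1/2
  u_3 = -1/2;  a_6 = 5;  u_4 = (u_3 − 5)/11 = -1/2
Digits: (0, 0, 0, 9, 5, 5, 5).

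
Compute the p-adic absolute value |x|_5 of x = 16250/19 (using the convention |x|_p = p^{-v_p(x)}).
|16250/19|_5 = 1/625

Step 1 — compute v_5(x) by factoring powers of 5 out of the numerator and denominator: v_5(16250/19) = 4. Step 2 — apply |x|_p = p^{-v_p(x)} = 5^{-4} = 1/625.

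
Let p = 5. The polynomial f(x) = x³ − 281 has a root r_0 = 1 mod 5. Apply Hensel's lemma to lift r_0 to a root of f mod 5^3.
r_2 = 36 (mod 125)

Hensel: r_{i+1} = r_i − f(r_i)/f′(r_i) mod 5^{i+2}, where f′(x) = 3x². Iterate:
  r_0 = 1 (mod 5)
  r_1 = 11 (mod 25)
  r_2 = 36 (mod 125)
Final: r = 36 with f(r) ≡ 0 mod 5^3.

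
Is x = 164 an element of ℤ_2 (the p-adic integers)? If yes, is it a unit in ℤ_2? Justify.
x ∈ ℤ_2 but not a unit; v_2(x) = 2 > 0

ℤ_2 = {x ∈ ℚ_2 : v_2(x) ≥ 0} and ℤ_2^× = {x ∈ ℤ_2 : v_2(x) = 0}. Here v_2(164) = v_2(num) − v_2(den) = 2; compare against these criteria.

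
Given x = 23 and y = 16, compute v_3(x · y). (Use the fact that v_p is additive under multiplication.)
v_3(368) = 0

v_p(x) = 0 (factor: 23 = 3^0 · 23); v_p(y) = 0 (factor: 16 = 3^0 · 16). Additivity: v_p(xy) = v_p(x) + v_p(y) = 0 + 0 = 0. (Direct check: xy = 368 = 3^0 · (368).)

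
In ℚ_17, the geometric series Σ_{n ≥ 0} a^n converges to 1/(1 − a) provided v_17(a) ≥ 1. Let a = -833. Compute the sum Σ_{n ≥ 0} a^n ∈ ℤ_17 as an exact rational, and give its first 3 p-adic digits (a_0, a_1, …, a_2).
Σ a^n = 1/(1 − a) = 1/834;  first 3 digits = (1, 2, 1)

v_17(a) = 1 ≥ 1, so the series converges in ℤ_17 to 1/(1 − a) = 1/(1 − (-833)) = 1/834. Expand this rational in ℤ_17: compute digits iteratively via d_i = x_i mod 17, x_{i+1} = (x_i − d_i)/17. The first 3 digits are (1, 2, 1).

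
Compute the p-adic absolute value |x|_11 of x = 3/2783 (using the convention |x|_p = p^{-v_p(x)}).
|3/2783|_11 = 121

Step 1 — compute v_11(x) by factoring powers of 11 out of the numerator and denominator: v_11(3/2783) = -2. Step 2 — apply |x|_p = p^{-v_p(x)} = 11^{2} = 121.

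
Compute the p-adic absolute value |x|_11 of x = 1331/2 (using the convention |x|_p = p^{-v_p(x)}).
|1331/2|_11 = 1/1331

Step 1 — compute v_11(x) by factoring powers of 11 out of the numerator and denominator: v_11(1331/2) = 3. Step 2 — apply |x|_p = p^{-v_p(x)} = 11^{-3} = 1/1331.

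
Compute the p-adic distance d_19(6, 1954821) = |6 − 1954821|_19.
d_19(6, 1954821) = 1/130321

Step 1 — x − y = 6 − 1954821 = -1954815. Step 2 — v_19(-1954815) = 4 (factor: -1954815 = −(19^4 · 15); the sign does not affect v_p). Step 3 — |x − y|_19 = 19^{-4} = 1/130321.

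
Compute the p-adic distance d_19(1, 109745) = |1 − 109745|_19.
d_19(1, 109745) = 1/6859

Step 1 — x − y = 1 − 109745 = -109744. Step 2 — v_19(-109744) = 3 (factor: -109744 = −(19^3 · 16); the sign does not affect v_p). Step 3 — |x − y|_19 = 19^{-3} = 1/6859.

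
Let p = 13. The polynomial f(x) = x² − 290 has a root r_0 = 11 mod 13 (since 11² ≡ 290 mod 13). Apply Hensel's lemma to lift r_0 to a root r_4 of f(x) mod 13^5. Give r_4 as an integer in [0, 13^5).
r_4 = 224612 (mod 371293)

Hensel's recurrence: r_{i+1} = r_i − f(r_i)·(f′(r_i))^{-1} mod 13^{i+2}, with f′(x) = 2x. Iterate:
  r_0 = 11 (mod 13)
  r_1 = 11 (mod 169)
  r_2 = 518 (mod 2197)
  r_3 = 24685 (mod 28561)
  r_4 = 224612 (mod 371293)
Final: r_4 = 224612, and one checks f(r_4) ≡ 0 mod 13^5.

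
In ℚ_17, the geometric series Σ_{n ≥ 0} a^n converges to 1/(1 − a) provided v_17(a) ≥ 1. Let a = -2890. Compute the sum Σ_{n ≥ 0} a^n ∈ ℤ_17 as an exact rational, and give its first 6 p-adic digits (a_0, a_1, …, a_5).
Σ a^n = 1/(1 − a) = 1/2891;  first 6 digits = (1, 0, 7, 16, 14, 5)

v_17(a) = 2 ≥ 1, so the series converges in ℤ_17 to 1/(1 − a) = 1/(1 − (-2890)) = 1/2891. Expand this rational in ℤ_17: compute digits iteratively via d_i = x_i mod 17, x_{i+1} = (x_i − d_i)/17. The first 6 digits are (1, 0, 7, 16, 14, 5).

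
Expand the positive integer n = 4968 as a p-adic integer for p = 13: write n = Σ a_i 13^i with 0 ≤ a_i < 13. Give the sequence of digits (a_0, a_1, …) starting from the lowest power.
(a_0, a_1, …) = (2, 5, 3, 2)

Repeated division by 13 gives the digits low-to-high: 4968 = 2 + 5·13^1 + 3·13^2 + 2·13^3. Digit sequence: (2, 5, 3, 2).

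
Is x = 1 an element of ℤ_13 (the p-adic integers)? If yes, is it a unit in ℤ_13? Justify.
x ∈ ℤ_13^× (unit); v_13(x) = 0

ℤ_13 = {x ∈ ℚ_13 : v_13(x) ≥ 0} and ℤ_13^× = {x ∈ ℤ_13 : v_13(x) = 0}. Here v_13(1) = v_13(num) − v_13(den) = 0; compare against these criteria.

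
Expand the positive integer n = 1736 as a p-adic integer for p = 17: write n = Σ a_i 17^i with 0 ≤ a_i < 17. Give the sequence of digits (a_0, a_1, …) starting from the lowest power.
(a_0, a_1, …) = (2, 0, 6)

Repeated division by 17 gives the digits low-to-high: 1736 = 2 + 6·17^2. Digit sequence: (2, 0, 6).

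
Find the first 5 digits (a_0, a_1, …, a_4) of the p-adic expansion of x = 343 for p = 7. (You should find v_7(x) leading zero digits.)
(a_0, …, a_4) = (0, 0, 0, 1, 0)

v_7(343) = 3, so a_0 = ... = a_2 = 0. Factor out: x = 7^3 · u with u = 1 a unit in ℤ_7. Expand u iteratively via a_{v+i} = u_i mod 7, u_{i+1} = (u_i − a_{v+i})/7:
  u_0 = 1;  a_3 = 1;  u_1 = (u_0 − 1)/7 = 0
  u_1 = 0;  a_4 = 0;  u_2 = (u_1 − 0)/7 = 0
Digits: (0, 0, 0, 1, 0).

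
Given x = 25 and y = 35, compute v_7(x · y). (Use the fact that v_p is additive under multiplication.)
v_7(875) = 1

v_p(x) = 0 (factor: 25 = 7^0 · 25); v_p(y) = 1 (factor: 35 = 7^1 · 5). Additivity: v_p(xy) = v_p(x) + v_p(y) = 0 + 1 = 1. (Direct check: xy = 875 = 7^1 · (125).)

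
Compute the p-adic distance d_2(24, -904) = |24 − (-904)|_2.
d_2(24, -904) = 1/32

Step 1 — x − y = 24 − (-904) = 928. Step 2 — v_2(928) = 5 (factor: 928 = (2^5 · 29); the sign does not affect v_p). Step 3 — |x − y|_2 = 2^{-5} = 1/32.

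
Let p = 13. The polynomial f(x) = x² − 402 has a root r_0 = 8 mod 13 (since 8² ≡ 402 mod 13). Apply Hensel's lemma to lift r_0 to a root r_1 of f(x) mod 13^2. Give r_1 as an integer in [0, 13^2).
r_1 = 8 (mod 169)

Hensel's recurrence: r_{i+1} = r_i − f(r_i)·(f′(r_i))^{-1} mod 13^{i+2}, with f′(x) = 2x. Iterate:
  r_0 = 8 (mod 13)
  r_1 = 8 (mod 169)
Final: r_1 = 8, and one checks f(r_1) ≡ 0 mod 13^2.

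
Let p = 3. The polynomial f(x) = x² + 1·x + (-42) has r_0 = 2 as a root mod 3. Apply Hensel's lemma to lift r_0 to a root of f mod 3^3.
r_2 = 20 (mod 27)

Hensel: r_{i+1} = r_i − f(r_i)·(f′(r_i))^{-1} mod 3^{i+2}, f′(x) = 2x + 1. Iterate:
  r_0 = 2 (mod 3)
  r_1 = 2 (mod 9)
  r_2 = 20 (mod 27)
Final: r = 20 satisfies f(r) ≡ 0 mod 3^3.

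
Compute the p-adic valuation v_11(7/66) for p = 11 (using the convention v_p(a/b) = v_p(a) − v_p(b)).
v_11(7/66) = -1

Factor powers of 11 from the numerator and denominator of the reduced fraction: 7 = 11^0 · 7 and 66 = 11^1 · 6. Apply v_p(a/b) = v_p(a) − v_p(b): v_11(7/66) = 0 − 1 = -1.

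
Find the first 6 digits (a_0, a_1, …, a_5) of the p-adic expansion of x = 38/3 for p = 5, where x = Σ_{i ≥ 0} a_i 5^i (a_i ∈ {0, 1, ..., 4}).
(a_0, …, a_5) = (1, 4, 3, 1, 3, 1)

v_5(38/3) = 0 (numerator and denominator both coprime to 5), so x ∈ ℤ_5^×. Compute digits iteratively via a_i = x_i mod 5, x_{i+1} = (x_i − a_i)/5, with x_0 = x:
  x_0 = 38/3;  a_0 = 1;  x_1 = (x_0 − 1)/5 = 7/3
  x_1 = 7/3;  a_1 = 4;  x_2 = (x_1 − 4)/5 = -1/3
  x_2 = -1/3;  a_2 = 3;  x_3 = (x_2 − 3)/5 = -2/3
  x_3 = -2/3;  a_3 = 1;  x_4 = (x_3 − 1)/5 = -1/3
  x_4 = -1/3;  a_4 = 3;  x_5 = (x_4 − 3)/5 = -2/3
  x_5 = -2/3;  a_5 = 1;  x_6 = (x_5 − 1)/5 = -1/3
Digits: (1, 4, 3, 1, 3, 1).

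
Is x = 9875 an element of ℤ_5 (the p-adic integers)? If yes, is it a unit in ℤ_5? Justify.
x ∈ ℤ_5 but not a unit; v_5(x) = 3 > 0

ℤ_5 = {x ∈ ℚ_5 : v_5(x) ≥ 0} and ℤ_5^× = {x ∈ ℤ_5 : v_5(x) = 0}. Here v_5(9875) = v_5(num) − v_5(den) = 3; compare against these criteria.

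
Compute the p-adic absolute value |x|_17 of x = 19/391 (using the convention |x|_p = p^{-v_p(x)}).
|19/391|_17 = 17

Step 1 — compute v_17(x) by factoring powers of 17 out of the numerator and denominator: v_17(19/391) = -1. Step 2 — apply |x|_p = p^{-v_p(x)} = 17^{1} = 17.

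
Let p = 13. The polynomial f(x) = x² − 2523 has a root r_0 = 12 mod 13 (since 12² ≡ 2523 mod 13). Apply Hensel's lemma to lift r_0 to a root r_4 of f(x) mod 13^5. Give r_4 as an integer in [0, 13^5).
r_4 = 85266 (mod 371293)

Hensel's recurrence: r_{i+1} = r_i − f(r_i)·(f′(r_i))^{-1} mod 13^{i+2}, with f′(x) = 2x. Iterate:
  r_0 = 12 (mod 13)
  r_1 = 90 (mod 169)
  r_2 = 1780 (mod 2197)
  r_3 = 28144 (mod 28561)
  r_4 = 85266 (mod 371293)
Final: r_4 = 85266, and one checks f(r_4) ≡ 0 mod 13^5.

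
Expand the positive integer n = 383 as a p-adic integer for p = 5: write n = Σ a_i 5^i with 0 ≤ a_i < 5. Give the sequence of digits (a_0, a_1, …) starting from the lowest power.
(a_0, a_1, …) = (3, 1, 0, 3)

Repeated division by 5 gives the digits low-to-high: 383 = 3 + 1·5^1 + 3·5^3. Digit sequence: (3, 1, 0, 3).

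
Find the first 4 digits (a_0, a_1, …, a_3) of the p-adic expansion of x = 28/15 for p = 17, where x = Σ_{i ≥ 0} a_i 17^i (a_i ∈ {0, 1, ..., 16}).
(a_0, …, a_3) = (3, 9, 4, 2)

v_17(28/15) = 0 (numerator and denominator both coprime to 17), so x ∈ ℤ_17^×. Compute digits iteratively via a_i = x_i mod 17, x_{i+1} = (x_i − a_i)/17, with x_0 = x:
  x_0 = 28/15;  a_0 = 3;  x_1 = (x_0 − 3)/17 = -1/15
  x_1 = -1/15;  a_1 = 9;  x_2 = (x_1 − 9)/17 = -8/15
  x_2 = -8/15;  a_2 = 4;  x_3 = (x_2 − 4)/17 = -4/15
  x_3 = -4/15;  a_3 = 2;  x_4 = (x_3 − 2)/17 = -2/15
Digits: (3, 9, 4, 2).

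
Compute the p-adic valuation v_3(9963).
v_3(9963) = 5

v_3(n) is the largest exponent k such that 3^k divides n. Factor out: 9963 = 3^5 · 41. (Sign doesn't affect v_p.) So v_3(9963) = 5.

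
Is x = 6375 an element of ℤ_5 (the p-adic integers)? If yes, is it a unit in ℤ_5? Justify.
x ∈ ℤ_5 but not a unit; v_5(x) = 3 > 0

ℤ_5 = {x ∈ ℚ_5 : v_5(x) ≥ 0} and ℤ_5^× = {x ∈ ℤ_5 : v_5(x) = 0}. Here v_5(6375) = v_5(num) − v_5(den) = 3; compare against these criteria.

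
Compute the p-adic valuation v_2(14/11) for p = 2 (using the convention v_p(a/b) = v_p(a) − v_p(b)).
v_2(14/11) = 1

Factor powers of 2 from the numerator and denominator of the reduced fraction: 14 = 2^1 · 7 and 11 = 2^0 · 11. Apply v_p(a/b) = v_p(a) − v_p(b): v_2(14/11) = 1 − 0 = 1.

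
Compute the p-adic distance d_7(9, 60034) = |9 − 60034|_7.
d_7(9, 60034) = 1/2401

Step 1 — x − y = 9 − 60034 = -60025. Step 2 — v_7(-60025) = 4 (factor: -60025 = −(7^4 · 25); the sign does not affect v_p). Step 3 — |x − y|_7 = 7^{-4} = 1/2401.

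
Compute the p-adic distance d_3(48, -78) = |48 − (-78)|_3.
d_3(48, -78) = 1/9

Step 1 — x − y = 48 − (-78) = 126. Step 2 — v_3(126) = 2 (factor: 126 = (3^2 · 14); the sign does not affect v_p). Step 3 — |x − y|_3 = 3^{-2} = 1/9.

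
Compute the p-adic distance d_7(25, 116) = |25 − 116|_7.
d_7(25, 116) = 1/7

Step 1 — x − y = 25 − 116 = -91. Step 2 — v_7(-91) = 1 (factor: -91 = −(7^1 · 13); the sign does not affect v_p). Step 3 — |x − y|_7 = 7^{-1} = 1/7.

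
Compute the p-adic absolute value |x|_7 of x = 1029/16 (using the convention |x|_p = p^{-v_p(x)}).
|1029/16|_7 = 1/343

Step 1 — compute v_7(x) by factoring powers of 7 out of the numerator and denominator: v_7(1029/16) = 3. Step 2 — apply |x|_p = p^{-v_p(x)} = 7^{-3} = 1/343.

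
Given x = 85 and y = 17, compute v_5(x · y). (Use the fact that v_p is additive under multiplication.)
v_5(1445) = 1

v_p(x) = 1 (factor: 85 = 5^1 · 17); v_p(y) = 0 (factor: 17 = 5^0 · 17). Additivity: v_p(xy) = v_p(x) + v_p(y) = 1 + 0 = 1. (Direct check: xy = 1445 = 5^1 · (289).)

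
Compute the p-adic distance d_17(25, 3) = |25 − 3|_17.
d_17(25, 3) = 1

Step 1 — x − y = 25 − 3 = 22. Step 2 — v_17(22) = 0 (factor: 22 = (17^0 · 22); the sign does not affect v_p). Step 3 — |x − y|_17 = 17^{0} = 1.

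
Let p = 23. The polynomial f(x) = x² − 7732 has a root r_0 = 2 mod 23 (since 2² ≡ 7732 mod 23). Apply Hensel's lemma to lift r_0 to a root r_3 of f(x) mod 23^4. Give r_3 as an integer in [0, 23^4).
r_3 = 248977 (mod 279841)

Hensel's recurrence: r_{i+1} = r_i − f(r_i)·(f′(r_i))^{-1} mod 23^{i+2}, with f′(x) = 2x. Iterate:
  r_0 = 2 (mod 23)
  r_1 = 347 (mod 529)
  r_2 = 5637 (mod 12167)
  r_3 = 248977 (mod 279841)
Final: r_3 = 248977, and one checks f(r_3) ≡ 0 mod 23^4.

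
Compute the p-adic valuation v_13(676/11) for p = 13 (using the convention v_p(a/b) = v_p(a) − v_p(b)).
v_13(676/11) = 2

Factor powers of 13 from the numerator and denominator of the reduced fraction: 676 = 13^2 · 4 and 11 = 13^0 · 11. Apply v_p(a/b) = v_p(a) − v_p(b): v_13(676/11) = 2 − 0 = 2.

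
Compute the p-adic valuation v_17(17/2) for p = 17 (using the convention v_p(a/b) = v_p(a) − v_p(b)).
v_17(17/2) = 1

Factor powers of 17 from the numerator and denominator of the reduced fraction: 17 = 17^1 · 1 and 2 = 17^0 · 2. Apply v_p(a/b) = v_p(a) − v_p(b): v_17(17/2) = 1 − 0 = 1.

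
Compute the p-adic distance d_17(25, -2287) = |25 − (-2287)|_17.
d_17(25, -2287) = 1/289

Step 1 — x − y = 25 − (-2287) = 2312. Step 2 — v_17(2312) = 2 (factor: 2312 = (17^2 · 8); the sign does not affect v_p). Step 3 — |x − y|_17 = 17^{-2} = 1/289.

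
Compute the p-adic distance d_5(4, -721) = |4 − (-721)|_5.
d_5(4, -721) = 1/25

Step 1 — x − y = 4 − (-721) = 725. Step 2 — v_5(725) = 2 (factor: 725 = (5^2 · 29); the sign does not affect v_p). Step 3 — |x − y|_5 = 5^{-2} = 1/25.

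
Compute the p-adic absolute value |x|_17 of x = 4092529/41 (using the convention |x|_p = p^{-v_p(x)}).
|4092529/41|_17 = 1/83521

Step 1 — compute v_17(x) by factoring powers of 17 out of the numerator and denominator: v_17(4092529/41) = 4. Step 2 — apply |x|_p = p^{-v_p(x)} = 17^{-4} = 1/83521.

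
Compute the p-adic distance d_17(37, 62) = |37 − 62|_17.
d_17(37, 62) = 1

Step 1 — x − y = 37 − 62 = -25. Step 2 — v_17(-25) = 0 (factor: -25 = −(17^0 · 25); the sign does not affect v_p). Step 3 — |x − y|_17 = 17^{0} = 1.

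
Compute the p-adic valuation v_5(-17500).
v_5(-17500) = 4

v_5(n) is the largest exponent k such that 5^k divides n. Factor out: -17500 = -5^4 · 28. (Sign doesn't affect v_p.) So v_5(-17500) = 4.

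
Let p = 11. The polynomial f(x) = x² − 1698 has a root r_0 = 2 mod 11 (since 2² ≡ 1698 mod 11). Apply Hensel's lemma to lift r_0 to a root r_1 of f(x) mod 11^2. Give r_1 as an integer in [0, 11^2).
r_1 = 2 (mod 121)

Hensel's recurrence: r_{i+1} = r_i − f(r_i)·(f′(r_i))^{-1} mod 11^{i+2}, with f′(x) = 2x. Iterate:
  r_0 = 2 (mod 11)
  r_1 = 2 (mod 121)
Final: r_1 = 2, and one checks f(r_1) ≡ 0 mod 11^2.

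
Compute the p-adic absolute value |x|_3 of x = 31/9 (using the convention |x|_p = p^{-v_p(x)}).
|31/9|_3 = 9

Step 1 — compute v_3(x) by factoring powers of 3 out of the numerator and denominator: v_3(31/9) = -2. Step 2 — apply |x|_p = p^{-v_p(x)} = 3^{2} = 9.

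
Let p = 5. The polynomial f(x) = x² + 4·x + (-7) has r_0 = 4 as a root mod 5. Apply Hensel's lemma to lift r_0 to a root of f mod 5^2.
r_1 = 4 (mod 25)

Hensel: r_{i+1} = r_i − f(r_i)·(f′(r_i))^{-1} mod 5^{i+2}, f′(x) = 2x + 4. Iterate:
  r_0 = 4 (mod 5)
  r_1 = 4 (mod 25)
Final: r = 4 satisfies f(r) ≡ 0 mod 5^2.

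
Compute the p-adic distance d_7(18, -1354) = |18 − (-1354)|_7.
d_7(18, -1354) = 1/343

Step 1 — x − y = 18 − (-1354) = 1372. Step 2 — v_7(1372) = 3 (factor: 1372 = (7^3 · 4); the sign does not affect v_p). Step 3 — |x − y|_7 = 7^{-3} = 1/343.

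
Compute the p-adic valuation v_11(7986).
v_11(7986) = 3

v_11(n) is the largest exponent k such that 11^k divides n. Factor out: 7986 = 11^3 · 6. (Sign doesn't affect v_p.) So v_11(7986) = 3.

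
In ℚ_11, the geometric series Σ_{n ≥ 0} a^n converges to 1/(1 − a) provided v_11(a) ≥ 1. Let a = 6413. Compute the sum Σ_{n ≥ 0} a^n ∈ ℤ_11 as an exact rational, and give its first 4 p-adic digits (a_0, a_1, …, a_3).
Σ a^n = 1/(1 − a) = -1/6412;  first 4 digits = (1, 0, 9, 4)

v_11(a) = 2 ≥ 1, so the series converges in ℤ_11 to 1/(1 − a) = 1/(1 − 6413) = -1/6412. Expand this rational in ℤ_11: compute digits iteratively via d_i = x_i mod 11, x_{i+1} = (x_i − d_i)/11. The first 4 digits are (1, 0, 9, 4).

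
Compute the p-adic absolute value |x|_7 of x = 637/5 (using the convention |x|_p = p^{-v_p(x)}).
|637/5|_7 = 1/49

Step 1 — compute v_7(x) by factoring powers of 7 out of the numerator and denominator: v_7(637/5) = 2. Step 2 — apply |x|_p = p^{-v_p(x)} = 7^{-2} = 1/49.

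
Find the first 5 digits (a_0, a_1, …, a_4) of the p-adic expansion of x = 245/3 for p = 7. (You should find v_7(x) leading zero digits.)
(a_0, …, a_4) = (0, 0, 4, 2, 2)

v_7(245/3) = 2, so a_0 = ... = a_1 = 0. Factor out: x = 7^2 · u with u = 5/3 a unit in ℤ_7. Expand u iteratively via a_{v+i} = u_i mod 7, u_{i+1} = (u_i − a_{v+i})/7:
  u_0 = 5/3;  a_2 = 4;  u_1 = (u_0 − 4)/7 = -1/3
  u_1 = -1/3;  a_3 = 2;  u_2 = (u_1 − 2)/7 = -1/3
  u_2 = -1/3;  a_4 = 2;  u_3 = (u_2 − 2)/7 = -1/3
Digits: (0, 0, 4, 2, 2).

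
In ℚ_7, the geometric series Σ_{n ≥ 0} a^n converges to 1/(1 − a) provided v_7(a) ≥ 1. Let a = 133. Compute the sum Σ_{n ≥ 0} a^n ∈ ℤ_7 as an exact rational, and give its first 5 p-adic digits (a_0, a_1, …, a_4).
Σ a^n = 1/(1 − a) = -1/132;  first 5 digits = (1, 5, 6, 1, 2)

v_7(a) = 1 ≥ 1, so the series converges in ℤ_7 to 1/(1 − a) = 1/(1 − 133) = -1/132. Expand this rational in ℤ_7: compute digits iteratively via d_i = x_i mod 7, x_{i+1} = (x_i − d_i)/7. The first 5 digits are (1, 5, 6, 1, 2).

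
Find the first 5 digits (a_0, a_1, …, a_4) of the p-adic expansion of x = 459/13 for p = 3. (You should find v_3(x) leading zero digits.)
(a_0, …, a_4) = (0, 0, 0, 2, 0)

v_3(459/13) = 3, so a_0 = ... = a_2 = 0. Factor out: x = 3^3 · u with u = 17/13 a unit in ℤ_3. Expand u iteratively via a_{v+i} = u_i mod 3, u_{i+1} = (u_i − a_{v+i})/3:
  u_0 = 17/13;  a_3 = 2;  u_1 = (u_0 − 2)/3 = -3/13
  u_1 = -3/13;  a_4 = 0;  u_2 = (u_1 − 0)/3 = -1/13
Digits: (0, 0, 0, 2, 0).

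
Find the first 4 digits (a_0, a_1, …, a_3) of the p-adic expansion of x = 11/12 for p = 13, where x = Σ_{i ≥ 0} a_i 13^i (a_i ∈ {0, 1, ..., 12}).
(a_0, …, a_3) = (2, 1, 1, 1)

v_13(11/12) = 0 (numerator and denominator both coprime to 13), so x ∈ ℤ_13^×. Compute digits iteratively via a_i = x_i mod 13, x_{i+1} = (x_i − a_i)/13, with x_0 = x:
  x_0 = 11/12;  a_0 = 2;  x_1 = (x_0 − 2)/13 = -1/12
  x_1 = -1/12;  a_1 = 1;  x_2 = (x_1 − 1)/13 = -1/12
  x_2 = -1/12;  a_2 = 1;  x_3 = (x_2 − 1)/13 = -1/12
  x_3 = -1/12;  a_3 = 1;  x_4 = (x_3 − 1)/13 = -1/12
Digits: (2, 1, 1, 1).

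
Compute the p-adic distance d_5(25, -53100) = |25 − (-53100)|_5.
d_5(25, -53100) = 1/3125

Step 1 — x − y = 25 − (-53100) = 53125. Step 2 — v_5(53125) = 5 (factor: 53125 = (5^5 · 17); the sign does not affect v_p). Step 3 — |x − y|_5 = 5^{-5} = 1/3125.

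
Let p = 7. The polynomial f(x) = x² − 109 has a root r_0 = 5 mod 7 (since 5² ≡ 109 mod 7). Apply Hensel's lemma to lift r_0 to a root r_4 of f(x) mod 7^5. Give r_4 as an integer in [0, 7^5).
r_4 = 10568 (mod 16807)

Hensel's recurrence: r_{i+1} = r_i − f(r_i)·(f′(r_i))^{-1} mod 7^{i+2}, with f′(x) = 2x. Iterate:
  r_0 = 5 (mod 7)
  r_1 = 33 (mod 49)
  r_2 = 278 (mod 343)
  r_3 = 964 (mod 2401)
  r_4 = 10568 (mod 16807)
Final: r_4 = 10568, and one checks f(r_4) ≡ 0 mod 7^5.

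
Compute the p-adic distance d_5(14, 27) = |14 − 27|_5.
d_5(14, 27) = 1

Step 1 — x − y = 14 − 27 = -13. Step 2 — v_5(-13) = 0 (factor: -13 = −(5^0 · 13); the sign does not affect v_p). Step 3 — |x − y|_5 = 5^{0} = 1.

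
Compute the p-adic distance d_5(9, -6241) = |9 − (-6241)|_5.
d_5(9, -6241) = 1/3125

Step 1 — x − y = 9 − (-6241) = 6250. Step 2 — v_5(6250) = 5 (factor: 6250 = (5^5 · 2); the sign does not affect v_p). Step 3 — |x − y|_5 = 5^{-5} = 1/3125.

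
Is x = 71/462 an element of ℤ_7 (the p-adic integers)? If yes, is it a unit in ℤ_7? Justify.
x ∉ ℤ_7 (v_7(x) = -1 < 0)

ℤ_7 = {x ∈ ℚ_7 : v_7(x) ≥ 0} and ℤ_7^× = {x ∈ ℤ_7 : v_7(x) = 0}. Here v_7(71/462) = v_7(num) − v_7(den) = -1; compare against these criteria.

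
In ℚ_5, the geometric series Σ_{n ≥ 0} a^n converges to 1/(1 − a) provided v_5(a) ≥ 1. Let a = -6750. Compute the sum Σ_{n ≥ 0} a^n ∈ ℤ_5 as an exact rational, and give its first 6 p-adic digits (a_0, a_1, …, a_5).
Σ a^n = 1/(1 − a) = 1/6751;  first 6 digits = (1, 0, 0, 1, 4, 2)

v_5(a) = 3 ≥ 1, so the series converges in ℤ_5 to 1/(1 − a) = 1/(1 − (-6750)) = 1/6751. Expand this rational in ℤ_5: compute digits iteratively via d_i = x_i mod 5, x_{i+1} = (x_i − d_i)/5. The first 6 digits are (1, 0, 0, 1, 4, 2).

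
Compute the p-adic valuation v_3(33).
v_3(33) = 1

v_3(n) is the largest exponent k such that 3^k divides n. Factor out: 33 = 3^1 · 11. (Sign doesn't affect v_p.) So v_3(33) = 1.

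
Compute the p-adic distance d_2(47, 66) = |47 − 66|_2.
d_2(47, 66) = 1

Step 1 — x − y = 47 − 66 = -19. Step 2 — v_2(-19) = 0 (factor: -19 = −(2^0 · 19); the sign does not affect v_p). Step 3 — |x − y|_2 = 2^{0} = 1.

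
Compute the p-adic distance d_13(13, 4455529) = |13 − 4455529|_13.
d_13(13, 4455529) = 1/371293

Step 1 — x − y = 13 − 4455529 = -4455516. Step 2 — v_13(-4455516) = 5 (factor: -4455516 = −(13^5 · 12); the sign does not affect v_p). Step 3 — |x − y|_13 = 13^{-5} = 1/371293.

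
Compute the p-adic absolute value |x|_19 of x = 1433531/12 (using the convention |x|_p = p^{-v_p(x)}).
|1433531/12|_19 = 1/130321

Step 1 — compute v_19(x) by factoring powers of 19 out of the numerator and denominator: v_19(1433531/12) = 4. Step 2 — apply |x|_p = p^{-v_p(x)} = 19^{-4} = 1/130321.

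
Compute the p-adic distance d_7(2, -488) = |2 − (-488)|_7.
d_7(2, -488) = 1/49

Step 1 — x − y = 2 − (-488) = 490. Step 2 — v_7(490) = 2 (factor: 490 = (7^2 · 10); the sign does not affect v_p). Step 3 — |x − y|_7 = 7^{-2} = 1/49.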